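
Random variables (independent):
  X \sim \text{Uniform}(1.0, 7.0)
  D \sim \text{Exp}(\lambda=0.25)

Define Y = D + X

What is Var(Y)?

For independent RVs: Var(aX + bY) = a²Var(X) + b²Var(Y)
Var(X) = 3
Var(D) = 16
Var(Y) = 1²*3 + 1²*16
= 1*3 + 1*16 = 19

19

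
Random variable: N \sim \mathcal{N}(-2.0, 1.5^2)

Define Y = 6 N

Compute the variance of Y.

For Y = aN + b: Var(Y) = a² * Var(N)
Var(N) = 1.5^2 = 2.25
Var(Y) = 6² * 2.25 = 36 * 2.25 = 81

81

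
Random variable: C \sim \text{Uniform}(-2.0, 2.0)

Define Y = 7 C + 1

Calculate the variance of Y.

For Y = aC + b: Var(Y) = a² * Var(C)
Var(C) = (2 + 2)^2/12 = 1.3333333
Var(Y) = 7² * 1.3333333 = 49 * 1.3333333 = 65.333333

65.333333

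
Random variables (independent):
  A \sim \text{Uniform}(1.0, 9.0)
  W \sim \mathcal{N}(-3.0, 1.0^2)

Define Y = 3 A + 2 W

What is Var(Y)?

For independent RVs: Var(aX + bY) = a²Var(X) + b²Var(Y)
Var(A) = 5.3333333
Var(W) = 1
Var(Y) = 3²*5.3333333 + 2²*1
= 9*5.3333333 + 4*1 = 52

52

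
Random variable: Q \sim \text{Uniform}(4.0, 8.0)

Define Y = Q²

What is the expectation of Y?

E[Q²] = Var(Q) + (E[Q])² = 1.3333333 + 36 = 37.333333

37.333333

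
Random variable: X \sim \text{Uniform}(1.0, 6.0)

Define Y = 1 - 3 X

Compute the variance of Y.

For Y = aX + b: Var(Y) = a² * Var(X)
Var(X) = (6 - 1)^2/12 = 2.0833333
Var(Y) = (-3)² * 2.0833333 = 9 * 2.0833333 = 18.75

18.75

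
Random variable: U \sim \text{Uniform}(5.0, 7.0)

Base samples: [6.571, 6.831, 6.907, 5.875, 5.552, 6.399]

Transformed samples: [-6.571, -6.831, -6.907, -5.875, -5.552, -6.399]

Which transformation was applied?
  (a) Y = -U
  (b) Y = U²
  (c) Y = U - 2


Checking option (a) Y = -U:
  U = 6.571 -> Y = -6.571 ✓
  U = 6.831 -> Y = -6.831 ✓
  U = 6.907 -> Y = -6.907 ✓
All samples match this transformation.

(a) -U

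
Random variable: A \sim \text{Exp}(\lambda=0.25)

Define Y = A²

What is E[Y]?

E[A²] = Var(A) + (E[A])² = 16 + 16 = 32

32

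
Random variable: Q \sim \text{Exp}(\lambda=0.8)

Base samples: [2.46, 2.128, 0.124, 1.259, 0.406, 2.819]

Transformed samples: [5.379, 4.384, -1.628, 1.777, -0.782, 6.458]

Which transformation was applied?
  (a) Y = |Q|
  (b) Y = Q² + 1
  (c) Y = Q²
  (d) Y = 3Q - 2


Checking option (d) Y = 3Q - 2:
  Q = 2.46 -> Y = 5.379 ✓
  Q = 2.128 -> Y = 4.384 ✓
  Q = 0.124 -> Y = -1.628 ✓
All samples match this transformation.

(d) 3Q - 2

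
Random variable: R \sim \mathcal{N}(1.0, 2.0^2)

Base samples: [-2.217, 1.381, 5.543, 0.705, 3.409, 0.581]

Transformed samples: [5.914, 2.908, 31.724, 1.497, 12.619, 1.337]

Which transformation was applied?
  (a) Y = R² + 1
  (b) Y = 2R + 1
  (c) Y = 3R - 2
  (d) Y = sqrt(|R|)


Checking option (a) Y = R² + 1:
  R = -2.217 -> Y = 5.914 ✓
  R = 1.381 -> Y = 2.908 ✓
  R = 5.543 -> Y = 31.724 ✓
All samples match this transformation.

(a) R² + 1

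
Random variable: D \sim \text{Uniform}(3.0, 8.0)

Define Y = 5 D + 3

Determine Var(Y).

For Y = aD + b: Var(Y) = a² * Var(D)
Var(D) = (8 - 3)^2/12 = 2.0833333
Var(Y) = 5² * 2.0833333 = 25 * 2.0833333 = 52.083333

52.083333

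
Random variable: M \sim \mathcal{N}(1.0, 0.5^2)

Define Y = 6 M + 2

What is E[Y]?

For Y = 6M + 2:
E[Y] = 6 * E[M] + 2
E[M] = 1.0 = 1
E[Y] = 6 * 1 + 2 = 8

8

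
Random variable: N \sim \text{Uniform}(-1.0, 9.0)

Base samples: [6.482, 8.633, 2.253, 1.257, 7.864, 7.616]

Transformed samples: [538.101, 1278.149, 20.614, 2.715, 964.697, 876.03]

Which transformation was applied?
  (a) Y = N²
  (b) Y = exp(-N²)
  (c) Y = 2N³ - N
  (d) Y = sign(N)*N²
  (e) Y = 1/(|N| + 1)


Checking option (c) Y = 2N³ - N:
  N = 6.482 -> Y = 538.101 ✓
  N = 8.633 -> Y = 1278.149 ✓
  N = 2.253 -> Y = 20.614 ✓
All samples match this transformation.

(c) 2N³ - N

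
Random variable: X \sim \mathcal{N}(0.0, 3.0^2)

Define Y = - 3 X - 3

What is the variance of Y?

For Y = aX + b: Var(Y) = a² * Var(X)
Var(X) = 3.0^2 = 9
Var(Y) = (-3)² * 9 = 9 * 9 = 81

81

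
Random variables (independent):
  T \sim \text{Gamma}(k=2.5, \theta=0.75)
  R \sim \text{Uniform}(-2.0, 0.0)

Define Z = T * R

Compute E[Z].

For independent RVs: E[XY] = E[X]*E[Y]
E[T] = 1.875
E[R] = -1
E[Z] = 1.875 * (-1) = -1.875

-1.875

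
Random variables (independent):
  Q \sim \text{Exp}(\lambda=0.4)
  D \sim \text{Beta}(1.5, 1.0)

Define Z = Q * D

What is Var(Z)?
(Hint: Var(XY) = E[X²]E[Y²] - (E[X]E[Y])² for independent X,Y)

Var(XY) = E[X²]E[Y²] - (E[X]E[Y])²
E[Q] = 2.5, Var(Q) = 6.25
E[D] = 0.6, Var(D) = 0.068571429
E[Q²] = 6.25 + 2.5² = 12.5
E[D²] = 0.068571429 + 0.6² = 0.42857143
Var(Z) = 12.5*0.42857143 - (2.5*0.6)²
= 5.3571429 - 2.25 = 3.1071429

3.1071429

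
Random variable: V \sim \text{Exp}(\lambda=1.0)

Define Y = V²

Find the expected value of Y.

E[V²] = Var(V) + (E[V])² = 1 + 1 = 2

2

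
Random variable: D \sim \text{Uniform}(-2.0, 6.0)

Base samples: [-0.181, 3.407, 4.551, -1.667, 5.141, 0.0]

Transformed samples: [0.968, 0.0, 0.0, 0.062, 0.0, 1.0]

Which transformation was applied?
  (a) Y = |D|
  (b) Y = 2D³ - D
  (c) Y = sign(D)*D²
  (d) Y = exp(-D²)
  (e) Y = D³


Checking option (d) Y = exp(-D²):
  D = -0.181 -> Y = 0.968 ✓
  D = 3.407 -> Y = 0.0 ✓
  D = 4.551 -> Y = 0.0 ✓
All samples match this transformation.

(d) exp(-D²)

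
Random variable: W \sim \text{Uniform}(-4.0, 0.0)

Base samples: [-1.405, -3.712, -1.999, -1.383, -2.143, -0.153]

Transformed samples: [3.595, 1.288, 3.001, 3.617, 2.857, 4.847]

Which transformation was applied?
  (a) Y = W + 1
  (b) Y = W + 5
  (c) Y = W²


Checking option (b) Y = W + 5:
  W = -1.405 -> Y = 3.595 ✓
  W = -3.712 -> Y = 1.288 ✓
  W = -1.999 -> Y = 3.001 ✓
All samples match this transformation.

(b) W + 5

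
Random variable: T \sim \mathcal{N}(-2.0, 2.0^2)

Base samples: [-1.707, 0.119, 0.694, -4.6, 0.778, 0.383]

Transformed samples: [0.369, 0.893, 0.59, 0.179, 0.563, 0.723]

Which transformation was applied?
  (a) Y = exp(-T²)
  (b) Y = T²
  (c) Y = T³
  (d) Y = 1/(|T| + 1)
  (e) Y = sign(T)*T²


Checking option (d) Y = 1/(|T| + 1):
  T = -1.707 -> Y = 0.369 ✓
  T = 0.119 -> Y = 0.893 ✓
  T = 0.694 -> Y = 0.59 ✓
All samples match this transformation.

(d) 1/(|T| + 1)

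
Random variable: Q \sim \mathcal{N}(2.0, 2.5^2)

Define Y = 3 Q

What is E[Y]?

For Y = 3Q:
E[Y] = 3 * E[Q]
E[Q] = 2.0 = 2
E[Y] = 3 * 2 = 6

6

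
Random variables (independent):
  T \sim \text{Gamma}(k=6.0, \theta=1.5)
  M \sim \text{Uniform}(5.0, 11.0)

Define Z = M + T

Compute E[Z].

E[Z] = 1*E[T] + 1*E[M]
E[T] = 9
E[M] = 8
E[Z] = 1*9 + 1*8 = 17

17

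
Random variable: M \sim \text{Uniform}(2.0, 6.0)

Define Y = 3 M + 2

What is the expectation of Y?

For Y = 3M + 2:
E[Y] = 3 * E[M] + 2
E[M] = (2 + 6)/2 = 4
E[Y] = 3 * 4 + 2 = 14

14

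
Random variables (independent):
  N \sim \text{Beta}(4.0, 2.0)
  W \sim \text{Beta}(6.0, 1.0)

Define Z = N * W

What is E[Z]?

For independent RVs: E[XY] = E[X]*E[Y]
E[N] = 0.66666667
E[W] = 0.85714286
E[Z] = 0.66666667 * 0.85714286 = 0.57142857

0.57142857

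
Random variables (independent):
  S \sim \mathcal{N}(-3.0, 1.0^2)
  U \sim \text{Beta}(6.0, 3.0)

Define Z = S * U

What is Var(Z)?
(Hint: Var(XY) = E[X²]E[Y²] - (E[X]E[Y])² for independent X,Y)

Var(XY) = E[X²]E[Y²] - (E[X]E[Y])²
E[S] = -3, Var(S) = 1
E[U] = 0.66666667, Var(U) = 0.022222222
E[S²] = 1 + (-3)² = 10
E[U²] = 0.022222222 + 0.66666667² = 0.46666667
Var(Z) = 10*0.46666667 - (-3*0.66666667)²
= 4.6666667 - 4 = 0.66666667

0.66666667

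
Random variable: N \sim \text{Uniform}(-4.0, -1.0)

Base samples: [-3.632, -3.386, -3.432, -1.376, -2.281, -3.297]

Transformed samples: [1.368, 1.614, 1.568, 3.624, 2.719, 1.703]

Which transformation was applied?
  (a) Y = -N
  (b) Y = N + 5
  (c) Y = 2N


Checking option (b) Y = N + 5:
  N = -3.632 -> Y = 1.368 ✓
  N = -3.386 -> Y = 1.614 ✓
  N = -3.432 -> Y = 1.568 ✓
All samples match this transformation.

(b) N + 5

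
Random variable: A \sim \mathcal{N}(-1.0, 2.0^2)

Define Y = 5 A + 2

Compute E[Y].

For Y = 5A + 2:
E[Y] = 5 * E[A] + 2
E[A] = -1.0 = -1
E[Y] = 5 * (-1) + 2 = -3

-3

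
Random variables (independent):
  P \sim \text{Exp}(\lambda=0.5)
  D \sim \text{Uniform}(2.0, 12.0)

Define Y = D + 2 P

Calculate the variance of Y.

For independent RVs: Var(aX + bY) = a²Var(X) + b²Var(Y)
Var(P) = 4
Var(D) = 8.3333333
Var(Y) = 2²*4 + 1²*8.3333333
= 4*4 + 1*8.3333333 = 24.333333

24.333333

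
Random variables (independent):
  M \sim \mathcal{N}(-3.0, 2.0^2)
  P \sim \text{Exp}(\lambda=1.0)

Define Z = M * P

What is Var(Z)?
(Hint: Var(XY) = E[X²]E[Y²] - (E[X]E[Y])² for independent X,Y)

Var(XY) = E[X²]E[Y²] - (E[X]E[Y])²
E[M] = -3, Var(M) = 4
E[P] = 1, Var(P) = 1
E[M²] = 4 + (-3)² = 13
E[P²] = 1 + 1² = 2
Var(Z) = 13*2 - (-3*1)²
= 26 - 9 = 17

17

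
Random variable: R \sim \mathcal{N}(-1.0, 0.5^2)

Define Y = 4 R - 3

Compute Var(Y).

For Y = aR + b: Var(Y) = a² * Var(R)
Var(R) = 0.5^2 = 0.25
Var(Y) = 4² * 0.25 = 16 * 0.25 = 4

4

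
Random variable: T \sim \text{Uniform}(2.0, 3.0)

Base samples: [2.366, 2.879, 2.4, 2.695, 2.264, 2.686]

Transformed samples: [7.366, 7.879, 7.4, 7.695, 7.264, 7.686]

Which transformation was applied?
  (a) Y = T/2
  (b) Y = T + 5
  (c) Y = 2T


Checking option (b) Y = T + 5:
  T = 2.366 -> Y = 7.366 ✓
  T = 2.879 -> Y = 7.879 ✓
  T = 2.4 -> Y = 7.4 ✓
All samples match this transformation.

(b) T + 5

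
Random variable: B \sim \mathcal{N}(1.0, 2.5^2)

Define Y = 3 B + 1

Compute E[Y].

For Y = 3B + 1:
E[Y] = 3 * E[B] + 1
E[B] = 1.0 = 1
E[Y] = 3 * 1 + 1 = 4

4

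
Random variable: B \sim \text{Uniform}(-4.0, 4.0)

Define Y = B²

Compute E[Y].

Using E[X²] = Var(X) + (E[X])²:
E[B] = 0
Var(B) = (4 + 4)^2/12 = 5.3333333
E[B²] = 5.3333333 + 0² = 5.3333333 + 0 = 5.3333333

5.3333333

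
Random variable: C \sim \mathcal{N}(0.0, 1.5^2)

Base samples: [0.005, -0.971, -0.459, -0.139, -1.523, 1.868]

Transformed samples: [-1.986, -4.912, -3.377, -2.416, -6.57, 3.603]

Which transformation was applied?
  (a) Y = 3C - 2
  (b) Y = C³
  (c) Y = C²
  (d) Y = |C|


Checking option (a) Y = 3C - 2:
  C = 0.005 -> Y = -1.986 ✓
  C = -0.971 -> Y = -4.912 ✓
  C = -0.459 -> Y = -3.377 ✓
All samples match this transformation.

(a) 3C - 2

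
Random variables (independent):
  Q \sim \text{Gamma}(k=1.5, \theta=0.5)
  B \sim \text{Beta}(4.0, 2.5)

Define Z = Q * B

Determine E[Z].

For independent RVs: E[XY] = E[X]*E[Y]
E[Q] = 0.75
E[B] = 0.61538462
E[Z] = 0.75 * 0.61538462 = 0.46153846

0.46153846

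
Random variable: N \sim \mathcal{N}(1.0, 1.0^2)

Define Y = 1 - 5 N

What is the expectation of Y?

For Y = -5N + 1:
E[Y] = -5 * E[N] + 1
E[N] = 1.0 = 1
E[Y] = -5 * 1 + 1 = -4

-4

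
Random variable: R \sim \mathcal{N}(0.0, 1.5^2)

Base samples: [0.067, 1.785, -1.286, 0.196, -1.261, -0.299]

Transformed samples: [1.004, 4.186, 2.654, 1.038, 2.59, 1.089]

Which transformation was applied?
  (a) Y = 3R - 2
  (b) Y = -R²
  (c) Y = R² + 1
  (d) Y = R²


Checking option (c) Y = R² + 1:
  R = 0.067 -> Y = 1.004 ✓
  R = 1.785 -> Y = 4.186 ✓
  R = -1.286 -> Y = 2.654 ✓
All samples match this transformation.

(c) R² + 1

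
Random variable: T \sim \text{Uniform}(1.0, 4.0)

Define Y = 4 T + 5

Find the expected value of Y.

For Y = 4T + 5:
E[Y] = 4 * E[T] + 5
E[T] = (1 + 4)/2 = 2.5
E[Y] = 4 * 2.5 + 5 = 15

15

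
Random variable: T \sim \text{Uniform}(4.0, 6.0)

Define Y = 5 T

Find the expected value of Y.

For Y = 5T:
E[Y] = 5 * E[T]
E[T] = (4 + 6)/2 = 5
E[Y] = 5 * 5 = 25

25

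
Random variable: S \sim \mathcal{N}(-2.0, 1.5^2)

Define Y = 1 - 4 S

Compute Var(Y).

For Y = aS + b: Var(Y) = a² * Var(S)
Var(S) = 1.5^2 = 2.25
Var(Y) = (-4)² * 2.25 = 16 * 2.25 = 36

36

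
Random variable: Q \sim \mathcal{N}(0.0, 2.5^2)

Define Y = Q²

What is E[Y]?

Using E[X²] = Var(X) + (E[X])²:
E[Q] = 0
Var(Q) = 2.5^2 = 6.25
E[Q²] = 6.25 + 0² = 6.25 + 0 = 6.25

6.25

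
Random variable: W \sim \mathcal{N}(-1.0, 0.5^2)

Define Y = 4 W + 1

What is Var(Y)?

For Y = aW + b: Var(Y) = a² * Var(W)
Var(W) = 0.5^2 = 0.25
Var(Y) = 4² * 0.25 = 16 * 0.25 = 4

4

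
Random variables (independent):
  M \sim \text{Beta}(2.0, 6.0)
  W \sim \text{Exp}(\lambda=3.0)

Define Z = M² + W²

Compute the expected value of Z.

E[Z] = E[M²] + E[W²]
E[M²] = Var(M) + E[M]² = 0.020833333 + 0.0625 = 0.083333333
E[W²] = Var(W) + E[W]² = 0.11111111 + 0.11111111 = 0.22222222
E[Z] = 0.083333333 + 0.22222222 = 0.30555556

0.30555556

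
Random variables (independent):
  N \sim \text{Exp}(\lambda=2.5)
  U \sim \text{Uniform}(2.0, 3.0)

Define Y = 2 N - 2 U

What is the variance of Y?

For independent RVs: Var(aX + bY) = a²Var(X) + b²Var(Y)
Var(N) = 0.16
Var(U) = 0.083333333
Var(Y) = 2²*0.16 + (-2)²*0.083333333
= 4*0.16 + 4*0.083333333 = 0.97333333

0.97333333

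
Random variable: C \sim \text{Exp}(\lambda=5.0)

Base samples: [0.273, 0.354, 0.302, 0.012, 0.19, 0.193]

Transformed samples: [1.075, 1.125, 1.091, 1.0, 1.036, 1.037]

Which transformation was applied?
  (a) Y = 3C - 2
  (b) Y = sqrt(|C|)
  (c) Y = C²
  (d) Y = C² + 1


Checking option (d) Y = C² + 1:
  C = 0.273 -> Y = 1.075 ✓
  C = 0.354 -> Y = 1.125 ✓
  C = 0.302 -> Y = 1.091 ✓
All samples match this transformation.

(d) C² + 1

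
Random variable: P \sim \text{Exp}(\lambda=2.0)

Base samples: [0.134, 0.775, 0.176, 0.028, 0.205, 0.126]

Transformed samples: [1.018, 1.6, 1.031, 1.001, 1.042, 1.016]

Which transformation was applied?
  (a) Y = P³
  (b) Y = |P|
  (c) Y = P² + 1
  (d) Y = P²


Checking option (c) Y = P² + 1:
  P = 0.134 -> Y = 1.018 ✓
  P = 0.775 -> Y = 1.6 ✓
  P = 0.176 -> Y = 1.031 ✓
All samples match this transformation.

(c) P² + 1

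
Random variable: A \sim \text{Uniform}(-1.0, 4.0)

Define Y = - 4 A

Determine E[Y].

For Y = -4A:
E[Y] = -4 * E[A]
E[A] = (-1 + 4)/2 = 1.5
E[Y] = -4 * 1.5 = -6

-6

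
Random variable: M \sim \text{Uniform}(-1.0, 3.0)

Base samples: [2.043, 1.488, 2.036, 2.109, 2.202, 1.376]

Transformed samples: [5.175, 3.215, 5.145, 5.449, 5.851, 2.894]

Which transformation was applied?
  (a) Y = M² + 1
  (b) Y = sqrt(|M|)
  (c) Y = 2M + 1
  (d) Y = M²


Checking option (a) Y = M² + 1:
  M = 2.043 -> Y = 5.175 ✓
  M = 1.488 -> Y = 3.215 ✓
  M = 2.036 -> Y = 5.145 ✓
All samples match this transformation.

(a) M² + 1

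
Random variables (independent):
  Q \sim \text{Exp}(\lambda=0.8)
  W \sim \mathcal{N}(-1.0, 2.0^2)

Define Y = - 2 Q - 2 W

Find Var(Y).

For independent RVs: Var(aX + bY) = a²Var(X) + b²Var(Y)
Var(Q) = 1.5625
Var(W) = 4
Var(Y) = (-2)²*1.5625 + (-2)²*4
= 4*1.5625 + 4*4 = 22.25

22.25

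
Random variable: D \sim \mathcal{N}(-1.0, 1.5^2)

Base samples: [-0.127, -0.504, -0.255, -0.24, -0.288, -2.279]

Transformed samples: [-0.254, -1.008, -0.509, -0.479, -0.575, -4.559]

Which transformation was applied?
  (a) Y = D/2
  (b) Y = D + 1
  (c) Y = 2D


Checking option (c) Y = 2D:
  D = -0.127 -> Y = -0.254 ✓
  D = -0.504 -> Y = -1.008 ✓
  D = -0.255 -> Y = -0.509 ✓
All samples match this transformation.

(c) 2D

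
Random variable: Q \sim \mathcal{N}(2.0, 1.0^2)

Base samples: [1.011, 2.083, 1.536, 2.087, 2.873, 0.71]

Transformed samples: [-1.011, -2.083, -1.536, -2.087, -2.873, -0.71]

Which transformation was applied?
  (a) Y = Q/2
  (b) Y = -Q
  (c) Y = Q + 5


Checking option (b) Y = -Q:
  Q = 1.011 -> Y = -1.011 ✓
  Q = 2.083 -> Y = -2.083 ✓
  Q = 1.536 -> Y = -1.536 ✓
All samples match this transformation.

(b) -Q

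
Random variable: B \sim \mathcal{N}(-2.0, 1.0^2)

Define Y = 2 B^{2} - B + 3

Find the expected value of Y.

E[Y] = 2*E[B²] - 1*E[B] + 3
E[B] = -2
E[B²] = Var(B) + (E[B])² = 1 + 4 = 5
E[Y] = 2*5 - 1*(-2) + 3 = 15

15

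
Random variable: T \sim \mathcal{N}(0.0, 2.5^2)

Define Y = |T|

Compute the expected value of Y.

For X ~ N(0, 2.5²), E[|X|] = sigma * sqrt(2/pi)
= 2.5 * sqrt(2/pi) = 1.9947114

1.9947114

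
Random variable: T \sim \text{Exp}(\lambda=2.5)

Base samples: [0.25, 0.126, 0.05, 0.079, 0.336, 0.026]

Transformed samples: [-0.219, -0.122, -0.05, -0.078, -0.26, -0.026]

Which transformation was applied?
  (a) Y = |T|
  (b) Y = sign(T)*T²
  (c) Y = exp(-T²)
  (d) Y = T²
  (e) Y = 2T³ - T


Checking option (e) Y = 2T³ - T:
  T = 0.25 -> Y = -0.219 ✓
  T = 0.126 -> Y = -0.122 ✓
  T = 0.05 -> Y = -0.05 ✓
All samples match this transformation.

(e) 2T³ - T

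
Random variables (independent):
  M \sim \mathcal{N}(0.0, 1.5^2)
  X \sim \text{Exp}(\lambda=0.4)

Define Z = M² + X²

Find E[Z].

E[Z] = E[M²] + E[X²]
E[M²] = Var(M) + E[M]² = 2.25 + 0 = 2.25
E[X²] = Var(X) + E[X]² = 6.25 + 6.25 = 12.5
E[Z] = 2.25 + 12.5 = 14.75

14.75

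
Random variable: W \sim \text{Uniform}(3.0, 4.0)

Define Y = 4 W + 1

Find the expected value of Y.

For Y = 4W + 1:
E[Y] = 4 * E[W] + 1
E[W] = (3 + 4)/2 = 3.5
E[Y] = 4 * 3.5 + 1 = 15

15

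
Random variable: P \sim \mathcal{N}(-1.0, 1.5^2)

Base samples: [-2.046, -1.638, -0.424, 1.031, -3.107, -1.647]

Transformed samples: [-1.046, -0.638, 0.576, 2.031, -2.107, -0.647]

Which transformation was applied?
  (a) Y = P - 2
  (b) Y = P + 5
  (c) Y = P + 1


Checking option (c) Y = P + 1:
  P = -2.046 -> Y = -1.046 ✓
  P = -1.638 -> Y = -0.638 ✓
  P = -0.424 -> Y = 0.576 ✓
All samples match this transformation.

(c) P + 1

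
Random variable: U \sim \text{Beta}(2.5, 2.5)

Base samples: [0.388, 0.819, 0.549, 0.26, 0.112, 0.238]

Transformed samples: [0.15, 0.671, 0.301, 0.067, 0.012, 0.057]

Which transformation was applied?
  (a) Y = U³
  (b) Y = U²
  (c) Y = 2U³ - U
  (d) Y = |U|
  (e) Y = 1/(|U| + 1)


Checking option (b) Y = U²:
  U = 0.388 -> Y = 0.15 ✓
  U = 0.819 -> Y = 0.671 ✓
  U = 0.549 -> Y = 0.301 ✓
All samples match this transformation.

(b) U²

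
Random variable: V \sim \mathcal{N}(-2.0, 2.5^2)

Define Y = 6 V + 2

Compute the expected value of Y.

For Y = 6V + 2:
E[Y] = 6 * E[V] + 2
E[V] = -2.0 = -2
E[Y] = 6 * (-2) + 2 = -10

-10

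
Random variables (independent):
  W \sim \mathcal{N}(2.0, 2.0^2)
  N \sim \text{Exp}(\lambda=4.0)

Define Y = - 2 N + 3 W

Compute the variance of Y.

For independent RVs: Var(aX + bY) = a²Var(X) + b²Var(Y)
Var(W) = 4
Var(N) = 0.0625
Var(Y) = 3²*4 + (-2)²*0.0625
= 9*4 + 4*0.0625 = 36.25

36.25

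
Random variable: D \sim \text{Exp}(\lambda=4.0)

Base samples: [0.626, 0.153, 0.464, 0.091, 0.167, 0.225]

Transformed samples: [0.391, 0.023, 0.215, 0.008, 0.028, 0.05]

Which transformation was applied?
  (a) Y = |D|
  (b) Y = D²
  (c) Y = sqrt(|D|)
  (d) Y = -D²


Checking option (b) Y = D²:
  D = 0.626 -> Y = 0.391 ✓
  D = 0.153 -> Y = 0.023 ✓
  D = 0.464 -> Y = 0.215 ✓
All samples match this transformation.

(b) D²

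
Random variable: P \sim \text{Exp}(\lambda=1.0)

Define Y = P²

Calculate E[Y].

E[P²] = Var(P) + (E[P])² = 1 + 1 = 2

2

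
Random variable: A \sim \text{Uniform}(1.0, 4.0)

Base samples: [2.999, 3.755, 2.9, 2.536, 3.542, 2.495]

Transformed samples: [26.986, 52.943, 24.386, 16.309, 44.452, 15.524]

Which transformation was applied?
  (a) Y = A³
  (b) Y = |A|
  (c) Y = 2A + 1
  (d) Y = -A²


Checking option (a) Y = A³:
  A = 2.999 -> Y = 26.986 ✓
  A = 3.755 -> Y = 52.943 ✓
  A = 2.9 -> Y = 24.386 ✓
All samples match this transformation.

(a) A³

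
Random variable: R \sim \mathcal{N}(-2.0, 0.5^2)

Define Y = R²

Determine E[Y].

E[R²] = Var(R) + (E[R])² = 0.25 + 4 = 4.25

4.25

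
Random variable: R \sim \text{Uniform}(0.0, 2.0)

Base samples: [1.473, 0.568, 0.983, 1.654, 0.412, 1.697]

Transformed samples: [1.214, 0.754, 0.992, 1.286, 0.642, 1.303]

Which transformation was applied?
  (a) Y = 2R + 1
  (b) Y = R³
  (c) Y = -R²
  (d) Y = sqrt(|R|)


Checking option (d) Y = sqrt(|R|):
  R = 1.473 -> Y = 1.214 ✓
  R = 0.568 -> Y = 0.754 ✓
  R = 0.983 -> Y = 0.992 ✓
All samples match this transformation.

(d) sqrt(|R|)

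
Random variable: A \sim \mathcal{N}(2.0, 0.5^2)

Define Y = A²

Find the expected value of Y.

Using E[X²] = Var(X) + (E[X])²:
E[A] = 2
Var(A) = 0.5^2 = 0.25
E[A²] = 0.25 + 2² = 0.25 + 4 = 4.25

4.25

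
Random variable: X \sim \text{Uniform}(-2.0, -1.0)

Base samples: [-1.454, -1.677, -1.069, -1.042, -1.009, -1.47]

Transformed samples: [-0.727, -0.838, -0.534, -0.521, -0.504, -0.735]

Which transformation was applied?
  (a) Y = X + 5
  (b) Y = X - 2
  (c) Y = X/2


Checking option (c) Y = X/2:
  X = -1.454 -> Y = -0.727 ✓
  X = -1.677 -> Y = -0.838 ✓
  X = -1.069 -> Y = -0.534 ✓
All samples match this transformation.

(c) X/2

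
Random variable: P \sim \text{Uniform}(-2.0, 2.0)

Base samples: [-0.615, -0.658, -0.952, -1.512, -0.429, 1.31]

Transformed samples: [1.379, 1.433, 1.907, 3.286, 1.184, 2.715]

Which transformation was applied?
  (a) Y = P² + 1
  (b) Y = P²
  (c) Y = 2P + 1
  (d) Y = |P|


Checking option (a) Y = P² + 1:
  P = -0.615 -> Y = 1.379 ✓
  P = -0.658 -> Y = 1.433 ✓
  P = -0.952 -> Y = 1.907 ✓
All samples match this transformation.

(a) P² + 1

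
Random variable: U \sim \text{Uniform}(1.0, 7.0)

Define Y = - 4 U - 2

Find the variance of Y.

For Y = aU + b: Var(Y) = a² * Var(U)
Var(U) = (7 - 1)^2/12 = 3
Var(Y) = (-4)² * 3 = 16 * 3 = 48

48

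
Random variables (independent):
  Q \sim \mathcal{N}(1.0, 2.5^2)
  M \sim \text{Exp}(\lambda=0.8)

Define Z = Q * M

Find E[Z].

For independent RVs: E[XY] = E[X]*E[Y]
E[Q] = 1
E[M] = 1.25
E[Z] = 1 * 1.25 = 1.25

1.25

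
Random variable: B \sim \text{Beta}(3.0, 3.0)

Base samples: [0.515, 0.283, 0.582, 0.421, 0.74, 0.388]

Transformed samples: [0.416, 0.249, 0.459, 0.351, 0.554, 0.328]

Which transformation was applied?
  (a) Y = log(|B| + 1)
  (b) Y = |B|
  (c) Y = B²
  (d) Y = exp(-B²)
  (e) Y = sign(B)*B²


Checking option (a) Y = log(|B| + 1):
  B = 0.515 -> Y = 0.416 ✓
  B = 0.283 -> Y = 0.249 ✓
  B = 0.582 -> Y = 0.459 ✓
All samples match this transformation.

(a) log(|B| + 1)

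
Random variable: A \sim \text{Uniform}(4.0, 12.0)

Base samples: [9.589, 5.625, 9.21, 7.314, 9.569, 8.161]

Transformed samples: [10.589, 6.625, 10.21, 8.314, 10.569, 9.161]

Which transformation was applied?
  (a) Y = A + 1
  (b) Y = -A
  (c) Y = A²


Checking option (a) Y = A + 1:
  A = 9.589 -> Y = 10.589 ✓
  A = 5.625 -> Y = 6.625 ✓
  A = 9.21 -> Y = 10.21 ✓
All samples match this transformation.

(a) A + 1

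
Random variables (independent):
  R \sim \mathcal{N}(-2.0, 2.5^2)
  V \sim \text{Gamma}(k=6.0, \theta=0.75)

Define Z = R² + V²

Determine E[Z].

E[Z] = E[R²] + E[V²]
E[R²] = Var(R) + E[R]² = 6.25 + 4 = 10.25
E[V²] = Var(V) + E[V]² = 3.375 + 20.25 = 23.625
E[Z] = 10.25 + 23.625 = 33.875

33.875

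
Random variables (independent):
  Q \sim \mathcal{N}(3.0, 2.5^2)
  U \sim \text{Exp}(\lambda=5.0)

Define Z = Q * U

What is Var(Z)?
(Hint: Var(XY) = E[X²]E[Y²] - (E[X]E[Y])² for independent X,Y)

Var(XY) = E[X²]E[Y²] - (E[X]E[Y])²
E[Q] = 3, Var(Q) = 6.25
E[U] = 0.2, Var(U) = 0.04
E[Q²] = 6.25 + 3² = 15.25
E[U²] = 0.04 + 0.2² = 0.08
Var(Z) = 15.25*0.08 - (3*0.2)²
= 1.22 - 0.36 = 0.86

0.86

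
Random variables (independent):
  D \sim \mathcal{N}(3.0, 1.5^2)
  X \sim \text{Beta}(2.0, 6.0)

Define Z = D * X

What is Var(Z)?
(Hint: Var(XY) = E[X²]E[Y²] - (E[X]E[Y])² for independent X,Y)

Var(XY) = E[X²]E[Y²] - (E[X]E[Y])²
E[D] = 3, Var(D) = 2.25
E[X] = 0.25, Var(X) = 0.020833333
E[D²] = 2.25 + 3² = 11.25
E[X²] = 0.020833333 + 0.25² = 0.083333333
Var(Z) = 11.25*0.083333333 - (3*0.25)²
= 0.9375 - 0.5625 = 0.375

0.375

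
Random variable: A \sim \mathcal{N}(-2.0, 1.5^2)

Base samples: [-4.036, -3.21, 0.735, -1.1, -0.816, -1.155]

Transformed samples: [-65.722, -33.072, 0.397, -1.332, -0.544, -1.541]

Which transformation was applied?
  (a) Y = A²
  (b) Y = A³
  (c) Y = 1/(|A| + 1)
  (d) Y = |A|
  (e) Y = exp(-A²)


Checking option (b) Y = A³:
  A = -4.036 -> Y = -65.722 ✓
  A = -3.21 -> Y = -33.072 ✓
  A = 0.735 -> Y = 0.397 ✓
All samples match this transformation.

(b) A³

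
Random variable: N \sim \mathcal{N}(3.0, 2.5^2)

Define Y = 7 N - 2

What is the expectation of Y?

For Y = 7N - 2:
E[Y] = 7 * E[N] - 2
E[N] = 3.0 = 3
E[Y] = 7 * 3 - 2 = 19

19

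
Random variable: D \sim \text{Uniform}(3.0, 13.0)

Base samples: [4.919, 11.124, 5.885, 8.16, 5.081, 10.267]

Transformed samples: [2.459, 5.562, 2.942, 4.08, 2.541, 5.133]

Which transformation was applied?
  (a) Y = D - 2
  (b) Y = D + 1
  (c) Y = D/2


Checking option (c) Y = D/2:
  D = 4.919 -> Y = 2.459 ✓
  D = 11.124 -> Y = 5.562 ✓
  D = 5.885 -> Y = 2.942 ✓
All samples match this transformation.

(c) D/2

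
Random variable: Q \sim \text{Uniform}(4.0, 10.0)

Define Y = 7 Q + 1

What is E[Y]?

For Y = 7Q + 1:
E[Y] = 7 * E[Q] + 1
E[Q] = (4 + 10)/2 = 7
E[Y] = 7 * 7 + 1 = 50

50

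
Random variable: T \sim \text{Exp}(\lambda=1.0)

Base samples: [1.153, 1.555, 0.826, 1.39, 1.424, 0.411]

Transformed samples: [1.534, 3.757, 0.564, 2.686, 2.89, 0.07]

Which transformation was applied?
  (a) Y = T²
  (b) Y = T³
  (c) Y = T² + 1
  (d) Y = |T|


Checking option (b) Y = T³:
  T = 1.153 -> Y = 1.534 ✓
  T = 1.555 -> Y = 3.757 ✓
  T = 0.826 -> Y = 0.564 ✓
All samples match this transformation.

(b) T³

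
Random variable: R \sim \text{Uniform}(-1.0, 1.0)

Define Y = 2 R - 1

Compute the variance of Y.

For Y = aR + b: Var(Y) = a² * Var(R)
Var(R) = (1 + 1)^2/12 = 0.33333333
Var(Y) = 2² * 0.33333333 = 4 * 0.33333333 = 1.3333333

1.3333333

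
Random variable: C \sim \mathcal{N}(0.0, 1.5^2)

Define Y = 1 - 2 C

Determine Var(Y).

For Y = aC + b: Var(Y) = a² * Var(C)
Var(C) = 1.5^2 = 2.25
Var(Y) = (-2)² * 2.25 = 4 * 2.25 = 9

9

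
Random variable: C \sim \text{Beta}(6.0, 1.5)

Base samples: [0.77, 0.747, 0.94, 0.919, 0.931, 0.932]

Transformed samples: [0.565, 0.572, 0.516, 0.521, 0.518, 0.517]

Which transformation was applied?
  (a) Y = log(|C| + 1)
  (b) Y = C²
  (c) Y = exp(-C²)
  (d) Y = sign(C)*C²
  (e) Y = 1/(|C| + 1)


Checking option (e) Y = 1/(|C| + 1):
  C = 0.77 -> Y = 0.565 ✓
  C = 0.747 -> Y = 0.572 ✓
  C = 0.94 -> Y = 0.516 ✓
All samples match this transformation.

(e) 1/(|C| + 1)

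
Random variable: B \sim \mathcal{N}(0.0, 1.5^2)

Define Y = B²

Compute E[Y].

Using E[X²] = Var(X) + (E[X])²:
E[B] = 0
Var(B) = 1.5^2 = 2.25
E[B²] = 2.25 + 0² = 2.25 + 0 = 2.25

2.25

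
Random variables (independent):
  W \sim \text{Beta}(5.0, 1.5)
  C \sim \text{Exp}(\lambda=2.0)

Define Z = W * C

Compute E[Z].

For independent RVs: E[XY] = E[X]*E[Y]
E[W] = 0.76923077
E[C] = 0.5
E[Z] = 0.76923077 * 0.5 = 0.38461538

0.38461538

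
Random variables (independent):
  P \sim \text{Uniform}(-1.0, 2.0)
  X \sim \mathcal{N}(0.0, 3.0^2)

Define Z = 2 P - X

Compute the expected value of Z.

E[Z] = 2*E[P] - 1*E[X]
E[P] = 0.5
E[X] = 0
E[Z] = 2*0.5 - 1*0 = 1

1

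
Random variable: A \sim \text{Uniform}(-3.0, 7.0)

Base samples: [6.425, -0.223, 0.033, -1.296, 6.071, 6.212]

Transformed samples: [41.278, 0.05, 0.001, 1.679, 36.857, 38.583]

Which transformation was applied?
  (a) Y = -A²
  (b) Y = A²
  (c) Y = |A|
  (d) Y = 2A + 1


Checking option (b) Y = A²:
  A = 6.425 -> Y = 41.278 ✓
  A = -0.223 -> Y = 0.05 ✓
  A = 0.033 -> Y = 0.001 ✓
All samples match this transformation.

(b) A²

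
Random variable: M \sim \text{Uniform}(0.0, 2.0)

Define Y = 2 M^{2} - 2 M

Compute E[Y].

E[Y] = 2*E[M²] - 2*E[M]
E[M] = 1
E[M²] = Var(M) + (E[M])² = 0.33333333 + 1 = 1.3333333
E[Y] = 2*1.3333333 - 2*1 = 0.66666667

0.66666667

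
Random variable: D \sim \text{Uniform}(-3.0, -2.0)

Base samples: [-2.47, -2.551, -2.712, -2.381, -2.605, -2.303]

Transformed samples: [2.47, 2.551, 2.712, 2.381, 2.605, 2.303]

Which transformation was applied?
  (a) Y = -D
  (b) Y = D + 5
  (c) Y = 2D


Checking option (a) Y = -D:
  D = -2.47 -> Y = 2.47 ✓
  D = -2.551 -> Y = 2.551 ✓
  D = -2.712 -> Y = 2.712 ✓
All samples match this transformation.

(a) -D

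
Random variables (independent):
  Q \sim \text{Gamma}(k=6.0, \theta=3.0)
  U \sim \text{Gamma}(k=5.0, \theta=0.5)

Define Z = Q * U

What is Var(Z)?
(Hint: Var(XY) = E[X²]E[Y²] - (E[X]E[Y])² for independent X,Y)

Var(XY) = E[X²]E[Y²] - (E[X]E[Y])²
E[Q] = 18, Var(Q) = 54
E[U] = 2.5, Var(U) = 1.25
E[Q²] = 54 + 18² = 378
E[U²] = 1.25 + 2.5² = 7.5
Var(Z) = 378*7.5 - (18*2.5)²
= 2835 - 2025 = 810

810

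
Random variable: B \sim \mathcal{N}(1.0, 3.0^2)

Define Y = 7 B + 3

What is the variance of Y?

For Y = aB + b: Var(Y) = a² * Var(B)
Var(B) = 3.0^2 = 9
Var(Y) = 7² * 9 = 49 * 9 = 441

441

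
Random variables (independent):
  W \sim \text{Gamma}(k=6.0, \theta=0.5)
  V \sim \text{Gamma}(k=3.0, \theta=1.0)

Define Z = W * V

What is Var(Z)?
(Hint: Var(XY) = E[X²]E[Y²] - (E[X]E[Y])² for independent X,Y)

Var(XY) = E[X²]E[Y²] - (E[X]E[Y])²
E[W] = 3, Var(W) = 1.5
E[V] = 3, Var(V) = 3
E[W²] = 1.5 + 3² = 10.5
E[V²] = 3 + 3² = 12
Var(Z) = 10.5*12 - (3*3)²
= 126 - 81 = 45

45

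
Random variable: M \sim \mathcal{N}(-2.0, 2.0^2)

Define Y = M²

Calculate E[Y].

Using E[X²] = Var(X) + (E[X])²:
E[M] = -2
Var(M) = 2.0^2 = 4
E[M²] = 4 + (-2)² = 4 + 4 = 8

8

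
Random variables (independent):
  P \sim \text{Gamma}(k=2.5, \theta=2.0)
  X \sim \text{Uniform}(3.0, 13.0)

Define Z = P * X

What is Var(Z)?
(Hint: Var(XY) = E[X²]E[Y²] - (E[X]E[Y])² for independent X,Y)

Var(XY) = E[X²]E[Y²] - (E[X]E[Y])²
E[P] = 5, Var(P) = 10
E[X] = 8, Var(X) = 8.3333333
E[P²] = 10 + 5² = 35
E[X²] = 8.3333333 + 8² = 72.333333
Var(Z) = 35*72.333333 - (5*8)²
= 2531.6667 - 1600 = 931.66667

931.66667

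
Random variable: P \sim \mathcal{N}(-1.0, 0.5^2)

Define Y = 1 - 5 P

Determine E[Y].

For Y = -5P + 1:
E[Y] = -5 * E[P] + 1
E[P] = -1.0 = -1
E[Y] = -5 * (-1) + 1 = 6

6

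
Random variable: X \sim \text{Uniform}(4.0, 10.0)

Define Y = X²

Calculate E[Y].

E[X²] = Var(X) + (E[X])² = 3 + 49 = 52

52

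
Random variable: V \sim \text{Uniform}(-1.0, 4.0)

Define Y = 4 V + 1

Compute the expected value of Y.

For Y = 4V + 1:
E[Y] = 4 * E[V] + 1
E[V] = (-1 + 4)/2 = 1.5
E[Y] = 4 * 1.5 + 1 = 7

7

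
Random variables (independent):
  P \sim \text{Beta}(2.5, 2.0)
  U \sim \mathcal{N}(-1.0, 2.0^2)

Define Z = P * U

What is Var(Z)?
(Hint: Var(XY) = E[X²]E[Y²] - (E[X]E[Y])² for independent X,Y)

Var(XY) = E[X²]E[Y²] - (E[X]E[Y])²
E[P] = 0.55555556, Var(P) = 0.044893378
E[U] = -1, Var(U) = 4
E[P²] = 0.044893378 + 0.55555556² = 0.35353535
E[U²] = 4 + (-1)² = 5
Var(Z) = 0.35353535*5 - (0.55555556*(-1))²
= 1.7676768 - 0.30864198 = 1.4590348

1.4590348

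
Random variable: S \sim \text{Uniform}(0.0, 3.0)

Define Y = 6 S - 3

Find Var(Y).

For Y = aS + b: Var(Y) = a² * Var(S)
Var(S) = (3 - 0)^2/12 = 0.75
Var(Y) = 6² * 0.75 = 36 * 0.75 = 27

27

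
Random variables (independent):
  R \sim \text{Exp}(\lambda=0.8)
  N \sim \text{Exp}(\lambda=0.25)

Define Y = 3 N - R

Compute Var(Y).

For independent RVs: Var(aX + bY) = a²Var(X) + b²Var(Y)
Var(R) = 1.5625
Var(N) = 16
Var(Y) = (-1)²*1.5625 + 3²*16
= 1*1.5625 + 9*16 = 145.5625

145.5625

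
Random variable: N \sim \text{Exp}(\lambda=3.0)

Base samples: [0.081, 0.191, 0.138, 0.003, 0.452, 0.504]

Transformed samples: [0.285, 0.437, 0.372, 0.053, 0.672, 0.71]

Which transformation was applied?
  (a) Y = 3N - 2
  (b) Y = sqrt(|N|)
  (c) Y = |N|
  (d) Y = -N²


Checking option (b) Y = sqrt(|N|):
  N = 0.081 -> Y = 0.285 ✓
  N = 0.191 -> Y = 0.437 ✓
  N = 0.138 -> Y = 0.372 ✓
All samples match this transformation.

(b) sqrt(|N|)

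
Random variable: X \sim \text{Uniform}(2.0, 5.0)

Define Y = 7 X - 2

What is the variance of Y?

For Y = aX + b: Var(Y) = a² * Var(X)
Var(X) = (5 - 2)^2/12 = 0.75
Var(Y) = 7² * 0.75 = 49 * 0.75 = 36.75

36.75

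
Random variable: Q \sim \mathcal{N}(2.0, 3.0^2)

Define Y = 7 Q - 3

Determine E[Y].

For Y = 7Q - 3:
E[Y] = 7 * E[Q] - 3
E[Q] = 2.0 = 2
E[Y] = 7 * 2 - 3 = 11

11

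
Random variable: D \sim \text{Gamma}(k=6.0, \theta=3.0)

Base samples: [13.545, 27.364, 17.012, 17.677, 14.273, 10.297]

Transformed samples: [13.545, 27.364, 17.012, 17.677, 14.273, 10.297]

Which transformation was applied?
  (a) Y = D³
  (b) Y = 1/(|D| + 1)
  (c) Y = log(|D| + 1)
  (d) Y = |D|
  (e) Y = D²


Checking option (d) Y = |D|:
  D = 13.545 -> Y = 13.545 ✓
  D = 27.364 -> Y = 27.364 ✓
  D = 17.012 -> Y = 17.012 ✓
All samples match this transformation.

(d) |D|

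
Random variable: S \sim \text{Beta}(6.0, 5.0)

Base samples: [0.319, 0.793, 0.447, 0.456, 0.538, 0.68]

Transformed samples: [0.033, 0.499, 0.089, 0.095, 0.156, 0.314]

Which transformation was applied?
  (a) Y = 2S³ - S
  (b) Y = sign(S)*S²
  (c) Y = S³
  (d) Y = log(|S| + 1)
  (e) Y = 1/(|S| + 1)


Checking option (c) Y = S³:
  S = 0.319 -> Y = 0.033 ✓
  S = 0.793 -> Y = 0.499 ✓
  S = 0.447 -> Y = 0.089 ✓
All samples match this transformation.

(c) S³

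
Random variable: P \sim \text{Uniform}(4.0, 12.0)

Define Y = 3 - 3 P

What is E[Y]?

For Y = -3P + 3:
E[Y] = -3 * E[P] + 3
E[P] = (4 + 12)/2 = 8
E[Y] = -3 * 8 + 3 = -21

-21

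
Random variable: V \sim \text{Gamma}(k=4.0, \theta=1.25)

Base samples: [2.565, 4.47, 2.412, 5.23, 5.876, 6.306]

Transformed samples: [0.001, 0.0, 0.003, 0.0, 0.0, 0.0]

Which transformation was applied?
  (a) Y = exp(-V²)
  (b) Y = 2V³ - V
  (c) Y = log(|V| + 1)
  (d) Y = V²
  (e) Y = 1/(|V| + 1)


Checking option (a) Y = exp(-V²):
  V = 2.565 -> Y = 0.001 ✓
  V = 4.47 -> Y = 0.0 ✓
  V = 2.412 -> Y = 0.003 ✓
All samples match this transformation.

(a) exp(-V²)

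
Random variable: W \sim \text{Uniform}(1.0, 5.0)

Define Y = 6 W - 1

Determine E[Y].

For Y = 6W - 1:
E[Y] = 6 * E[W] - 1
E[W] = (1 + 5)/2 = 3
E[Y] = 6 * 3 - 1 = 17

17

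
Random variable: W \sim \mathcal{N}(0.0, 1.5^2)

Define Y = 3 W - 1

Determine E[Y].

For Y = 3W - 1:
E[Y] = 3 * E[W] - 1
E[W] = 0.0 = 0
E[Y] = 3 * 0 - 1 = -1

-1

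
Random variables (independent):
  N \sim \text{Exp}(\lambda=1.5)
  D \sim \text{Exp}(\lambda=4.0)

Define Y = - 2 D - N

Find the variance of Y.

For independent RVs: Var(aX + bY) = a²Var(X) + b²Var(Y)
Var(N) = 0.44444444
Var(D) = 0.0625
Var(Y) = (-1)²*0.44444444 + (-2)²*0.0625
= 1*0.44444444 + 4*0.0625 = 0.69444444

0.69444444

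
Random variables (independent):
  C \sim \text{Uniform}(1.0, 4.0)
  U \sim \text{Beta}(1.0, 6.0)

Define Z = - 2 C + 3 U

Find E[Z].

E[Z] = -2*E[C] + 3*E[U]
E[C] = 2.5
E[U] = 0.14285714
E[Z] = -2*2.5 + 3*0.14285714 = -4.5714286

-4.5714286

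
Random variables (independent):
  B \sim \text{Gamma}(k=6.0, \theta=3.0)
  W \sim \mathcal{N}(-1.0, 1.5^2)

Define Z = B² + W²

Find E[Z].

E[Z] = E[B²] + E[W²]
E[B²] = Var(B) + E[B]² = 54 + 324 = 378
E[W²] = Var(W) + E[W]² = 2.25 + 1 = 3.25
E[Z] = 378 + 3.25 = 381.25

381.25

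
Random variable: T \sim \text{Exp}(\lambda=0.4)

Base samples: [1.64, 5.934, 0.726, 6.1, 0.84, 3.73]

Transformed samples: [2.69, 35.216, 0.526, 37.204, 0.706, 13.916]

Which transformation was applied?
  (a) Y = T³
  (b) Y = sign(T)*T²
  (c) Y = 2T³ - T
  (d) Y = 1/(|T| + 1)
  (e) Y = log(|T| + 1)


Checking option (b) Y = sign(T)*T²:
  T = 1.64 -> Y = 2.69 ✓
  T = 5.934 -> Y = 35.216 ✓
  T = 0.726 -> Y = 0.526 ✓
All samples match this transformation.

(b) sign(T)*T²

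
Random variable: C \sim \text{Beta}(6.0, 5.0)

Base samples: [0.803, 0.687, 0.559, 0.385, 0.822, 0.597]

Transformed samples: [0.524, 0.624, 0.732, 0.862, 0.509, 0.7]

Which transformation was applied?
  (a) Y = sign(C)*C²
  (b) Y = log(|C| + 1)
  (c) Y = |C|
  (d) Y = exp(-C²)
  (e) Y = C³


Checking option (d) Y = exp(-C²):
  C = 0.803 -> Y = 0.524 ✓
  C = 0.687 -> Y = 0.624 ✓
  C = 0.559 -> Y = 0.732 ✓
All samples match this transformation.

(d) exp(-C²)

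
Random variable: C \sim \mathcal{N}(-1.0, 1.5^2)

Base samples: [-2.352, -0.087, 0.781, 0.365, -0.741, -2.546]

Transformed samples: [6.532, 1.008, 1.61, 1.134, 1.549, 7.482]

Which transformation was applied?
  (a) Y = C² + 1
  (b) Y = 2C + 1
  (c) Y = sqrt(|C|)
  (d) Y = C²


Checking option (a) Y = C² + 1:
  C = -2.352 -> Y = 6.532 ✓
  C = -0.087 -> Y = 1.008 ✓
  C = 0.781 -> Y = 1.61 ✓
All samples match this transformation.

(a) C² + 1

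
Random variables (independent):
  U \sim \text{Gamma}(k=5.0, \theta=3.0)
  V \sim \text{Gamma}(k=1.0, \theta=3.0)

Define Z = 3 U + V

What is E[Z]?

E[Z] = 3*E[U] + 1*E[V]
E[U] = 15
E[V] = 3
E[Z] = 3*15 + 1*3 = 48

48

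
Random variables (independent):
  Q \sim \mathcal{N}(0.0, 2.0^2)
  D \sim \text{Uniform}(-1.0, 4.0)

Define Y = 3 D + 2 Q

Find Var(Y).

For independent RVs: Var(aX + bY) = a²Var(X) + b²Var(Y)
Var(Q) = 4
Var(D) = 2.0833333
Var(Y) = 2²*4 + 3²*2.0833333
= 4*4 + 9*2.0833333 = 34.75

34.75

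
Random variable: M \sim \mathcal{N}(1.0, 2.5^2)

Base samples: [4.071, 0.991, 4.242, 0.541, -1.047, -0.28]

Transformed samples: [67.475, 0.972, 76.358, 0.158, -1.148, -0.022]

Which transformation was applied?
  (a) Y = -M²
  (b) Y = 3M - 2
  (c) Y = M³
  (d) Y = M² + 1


Checking option (c) Y = M³:
  M = 4.071 -> Y = 67.475 ✓
  M = 0.991 -> Y = 0.972 ✓
  M = 4.242 -> Y = 76.358 ✓
All samples match this transformation.

(c) M³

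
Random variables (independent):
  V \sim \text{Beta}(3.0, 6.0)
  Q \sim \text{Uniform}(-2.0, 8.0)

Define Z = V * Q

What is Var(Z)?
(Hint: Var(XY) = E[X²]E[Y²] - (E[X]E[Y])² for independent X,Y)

Var(XY) = E[X²]E[Y²] - (E[X]E[Y])²
E[V] = 0.33333333, Var(V) = 0.022222222
E[Q] = 3, Var(Q) = 8.3333333
E[V²] = 0.022222222 + 0.33333333² = 0.13333333
E[Q²] = 8.3333333 + 3² = 17.333333
Var(Z) = 0.13333333*17.333333 - (0.33333333*3)²
= 2.3111111 - 1 = 1.3111111

1.3111111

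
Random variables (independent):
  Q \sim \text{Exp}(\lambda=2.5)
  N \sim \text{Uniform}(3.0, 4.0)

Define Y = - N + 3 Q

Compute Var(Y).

For independent RVs: Var(aX + bY) = a²Var(X) + b²Var(Y)
Var(Q) = 0.16
Var(N) = 0.083333333
Var(Y) = 3²*0.16 + (-1)²*0.083333333
= 9*0.16 + 1*0.083333333 = 1.5233333

1.5233333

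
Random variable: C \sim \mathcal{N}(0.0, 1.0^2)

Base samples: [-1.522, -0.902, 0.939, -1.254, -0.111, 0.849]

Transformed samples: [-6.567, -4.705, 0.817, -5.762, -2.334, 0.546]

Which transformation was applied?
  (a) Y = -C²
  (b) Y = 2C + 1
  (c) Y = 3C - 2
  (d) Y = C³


Checking option (c) Y = 3C - 2:
  C = -1.522 -> Y = -6.567 ✓
  C = -0.902 -> Y = -4.705 ✓
  C = 0.939 -> Y = 0.817 ✓
All samples match this transformation.

(c) 3C - 2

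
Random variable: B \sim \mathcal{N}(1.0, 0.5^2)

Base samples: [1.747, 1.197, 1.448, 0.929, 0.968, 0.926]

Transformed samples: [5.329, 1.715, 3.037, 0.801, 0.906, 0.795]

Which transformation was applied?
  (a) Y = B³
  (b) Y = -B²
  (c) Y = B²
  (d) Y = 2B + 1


Checking option (a) Y = B³:
  B = 1.747 -> Y = 5.329 ✓
  B = 1.197 -> Y = 1.715 ✓
  B = 1.448 -> Y = 3.037 ✓
All samples match this transformation.

(a) B³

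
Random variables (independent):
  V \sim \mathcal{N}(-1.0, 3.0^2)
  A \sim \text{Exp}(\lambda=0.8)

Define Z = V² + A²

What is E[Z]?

E[Z] = E[V²] + E[A²]
E[V²] = Var(V) + E[V]² = 9 + 1 = 10
E[A²] = Var(A) + E[A]² = 1.5625 + 1.5625 = 3.125
E[Z] = 10 + 3.125 = 13.125

13.125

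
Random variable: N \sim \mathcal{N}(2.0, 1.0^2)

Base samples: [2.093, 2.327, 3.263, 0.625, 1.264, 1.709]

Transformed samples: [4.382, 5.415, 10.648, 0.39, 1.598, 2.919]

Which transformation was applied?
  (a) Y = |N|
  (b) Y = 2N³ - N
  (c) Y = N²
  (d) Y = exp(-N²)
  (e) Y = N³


Checking option (c) Y = N²:
  N = 2.093 -> Y = 4.382 ✓
  N = 2.327 -> Y = 5.415 ✓
  N = 3.263 -> Y = 10.648 ✓
All samples match this transformation.

(c) N²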